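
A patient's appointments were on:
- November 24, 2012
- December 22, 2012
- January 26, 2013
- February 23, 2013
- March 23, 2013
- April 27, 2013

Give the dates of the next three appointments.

May 25, 2013; June 22, 2013; July 27, 2013

Gaps: 28, 35, 28, 28, 35 days — a mix of 28 and 35. Every date is a Saturday.
Each is the 4th Saturday of its month.
May 2013 — 4th Saturday is May 25, 2013.
4th Saturday of June 2013: June 22, 2013.
July 2013 — 4th Saturday is July 27, 2013.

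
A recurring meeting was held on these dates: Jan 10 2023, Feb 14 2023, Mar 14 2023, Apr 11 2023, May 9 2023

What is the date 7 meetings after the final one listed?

Dec 12 2023

All dates are Tuesdays, 35, 28, 28, 28 days apart.
Specifically, the 2nd Tuesday of each month.
2nd Tuesday of June 2023: Jun 13 2023.
July 2023 — 2nd Tuesday is Jul 11 2023.
2nd Tuesday of August 2023: Aug 8 2023.
September 2023 — 2nd Tuesday is Sep 12 2023.
2nd Tuesday of October 2023: Oct 10 2023.
November 2023 — 2nd Tuesday is Nov 14 2023.
2nd Tuesday of December 2023: Dec 12 2023.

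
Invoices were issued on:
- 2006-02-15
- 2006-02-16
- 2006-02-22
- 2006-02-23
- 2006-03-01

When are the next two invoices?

Every event lands on a Wednesday or Thursday (gaps cycle 1, 6, 1, 6).
So the schedule is: every Wednesday and Thursday.
The following Thursday is 2006-03-02.
The following Wednesday is 2006-03-08.

2006-03-02, 2006-03-08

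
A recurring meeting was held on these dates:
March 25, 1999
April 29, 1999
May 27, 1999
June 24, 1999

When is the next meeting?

Every date is a Thursday; gaps 35, 28, 28 days.
Each is the last Thursday of its month (at least one falls on the 29th or later, ruling out '4th Thursday').
Last Thursday of July 1999: July 29, 1999.

July 29, 1999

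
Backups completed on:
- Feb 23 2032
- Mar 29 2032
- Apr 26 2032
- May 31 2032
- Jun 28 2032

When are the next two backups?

All Mondays; the gaps (35, 28, 35, 28) vary with month length.
This is the last Monday of each month.
July 2032 ends with Monday Jul 26 2032.
Last Monday of August 2032: Aug 30 2032.

Jul 26 2032, Aug 30 2032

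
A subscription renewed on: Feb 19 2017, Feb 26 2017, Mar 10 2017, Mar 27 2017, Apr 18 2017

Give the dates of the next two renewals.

The spacing grows by 5 each time: 7, 12, 17, 22 days.
Next gap: 27 days. Apr 18 2017 + 27 days = May 15 2017.
Next gap: 32 days. May 15 2017 + 32 days = Jun 16 2017.

May 15 2017, Jun 16 2017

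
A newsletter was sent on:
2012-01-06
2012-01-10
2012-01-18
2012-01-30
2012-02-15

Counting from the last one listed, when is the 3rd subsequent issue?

2012-04-27

Gaps: 4, 8, 12, 16 days — each gap is 4 larger than the previous one.
Next gap: 20 days. 2012-02-15 + 20 days = 2012-03-06.
Next gap: 24 days. 2012-03-06 + 24 days = 2012-03-30.
Next gap: 28 days. 2012-03-30 + 28 days = 2012-04-27.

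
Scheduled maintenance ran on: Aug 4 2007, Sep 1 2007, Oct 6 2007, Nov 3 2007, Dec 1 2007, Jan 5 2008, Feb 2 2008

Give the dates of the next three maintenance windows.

Mar 1 2008, Apr 5 2008, May 3 2008

Gaps: 28, 35, 28, 28, 35, 28 days — a mix of 28 and 35. Every date is a Saturday.
Each is the 1st Saturday of its month.
March 2008 — 1st Saturday is Mar 1 2008.
1st Saturday of April 2008: Apr 5 2008.
May 2008 — 1st Saturday is May 3 2008.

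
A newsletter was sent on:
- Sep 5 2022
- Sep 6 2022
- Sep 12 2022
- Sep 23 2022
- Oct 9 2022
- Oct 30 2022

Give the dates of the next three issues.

Gaps: 1, 6, 11, 16, 21 days — each gap is 5 larger than the previous one.
Next gap: 26 days. Oct 30 2022 + 26 days = Nov 25 2022.
Next gap: 31 days. Nov 25 2022 + 31 days = Dec 26 2022.
Next gap: 36 days. Dec 26 2022 + 36 days = Jan 31 2023.

Nov 25 2022, Dec 26 2022, Jan 31 2023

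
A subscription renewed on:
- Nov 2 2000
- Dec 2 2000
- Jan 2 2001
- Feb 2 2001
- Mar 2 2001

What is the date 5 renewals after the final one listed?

Gaps: 30, 31, 31, 28 days — not constant. Every event is on the 2nd of the month.
Pattern: the 2nd of each month.
April 2001: Apr 2 2001.
May 2001: May 2 2001.
June 2001: Jun 2 2001.
July 2001: Jul 2 2001.
Next: August 2001 → Aug 2 2001.

Aug 2 2001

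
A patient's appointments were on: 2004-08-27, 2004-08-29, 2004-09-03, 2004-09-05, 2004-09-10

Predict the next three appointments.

2004-09-12, 2004-09-17, 2004-09-19

Gaps: 2, 5, 2, 5 days — not constant, but cyclic with period 2.
The events fall on every Friday and Sunday.
The following Sunday is 2004-09-12.
Next Friday: 2004-09-17.
The following Sunday is 2004-09-19.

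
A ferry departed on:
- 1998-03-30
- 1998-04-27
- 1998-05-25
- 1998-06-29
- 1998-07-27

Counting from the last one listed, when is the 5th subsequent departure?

1998-12-28

All Mondays; the gaps (28, 28, 35, 28) vary with month length.
This is the last Monday of each month.
Last Monday of August 1998: 1998-08-31.
September 1998 ends with Monday 1998-09-28.
Last Monday of October 1998: 1998-10-26.
Last Monday of November 1998: 1998-11-30.
December 1998 ends with Monday 1998-12-28.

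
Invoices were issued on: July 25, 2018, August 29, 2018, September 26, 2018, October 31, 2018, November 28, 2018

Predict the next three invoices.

All Wednesdays; the gaps (35, 28, 35, 28) vary with month length.
This is the last Wednesday of each month.
December 2018 ends with Wednesday December 26, 2018.
January 2019 ends with Wednesday January 30, 2019.
February 2019 ends with Wednesday February 27, 2019.

December 26, 2018; January 30, 2019; February 27, 2019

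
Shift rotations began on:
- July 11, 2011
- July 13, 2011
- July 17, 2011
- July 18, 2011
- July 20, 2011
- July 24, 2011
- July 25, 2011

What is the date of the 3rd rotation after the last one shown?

Gaps: 2, 4, 1, 2, 4, 1 days — not constant, but cyclic with period 3.
The events fall on every Monday, Wednesday and Sunday.
The following Wednesday is July 27, 2011.
Next Sunday: July 31, 2011.
The following Monday is August 1, 2011.

August 1, 2011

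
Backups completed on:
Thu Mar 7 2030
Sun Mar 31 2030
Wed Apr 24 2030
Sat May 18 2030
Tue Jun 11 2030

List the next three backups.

Fri Jul 5 2030, Mon Jul 29 2030, Thu Aug 22 2030

Gaps between consecutive events: 24, 24, 24, 24 days — a constant 24-day interval.
Tue Jun 11 2030 + 24 days = Fri Jul 5 2030.
Fri Jul 5 2030 + 24 days = Mon Jul 29 2030.
Mon Jul 29 2030 + 24 days = Thu Aug 22 2030.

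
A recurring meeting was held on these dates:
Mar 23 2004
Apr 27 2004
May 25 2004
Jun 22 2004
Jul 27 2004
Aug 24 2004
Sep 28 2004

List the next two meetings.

Gaps: 35, 28, 28, 35, 28, 35 days — a mix of 28 and 35. Every date is a Tuesday.
Each is the 4th Tuesday of its month.
4th Tuesday of October 2004: Oct 26 2004.
November 2004 — 4th Tuesday is Nov 23 2004.

Oct 26 2004, Nov 23 2004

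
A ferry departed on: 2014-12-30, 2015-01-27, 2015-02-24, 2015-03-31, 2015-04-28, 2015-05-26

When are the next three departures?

Every date is a Tuesday; gaps 28, 28, 35, 28, 28 days.
Each is the last Tuesday of its month (at least one falls on the 29th or later, ruling out '4th Tuesday').
June 2015 ends with Tuesday 2015-06-30.
July 2015 ends with Tuesday 2015-07-28.
Last Tuesday of August 2015: 2015-08-25.

2015-06-30, 2015-07-28, 2015-08-25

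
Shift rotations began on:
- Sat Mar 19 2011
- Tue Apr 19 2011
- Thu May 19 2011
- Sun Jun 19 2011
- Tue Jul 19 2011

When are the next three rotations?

Each date is the 19th; the gaps (31, 30, 31, 30) track the month lengths.
The rule is the 19th of each month.
August 2011: Fri Aug 19 2011.
September 2011: Mon Sep 19 2011.
October 2011: Wed Oct 19 2011.

Fri Aug 19 2011, Mon Sep 19 2011, Wed Oct 19 2011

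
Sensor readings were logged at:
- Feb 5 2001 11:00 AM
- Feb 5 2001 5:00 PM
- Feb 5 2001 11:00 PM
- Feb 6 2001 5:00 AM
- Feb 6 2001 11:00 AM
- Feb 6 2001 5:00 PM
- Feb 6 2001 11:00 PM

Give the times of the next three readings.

Feb 7 2001 5:00 AM, Feb 7 2001 11:00 AM, Feb 7 2001 5:00 PM

The interval is a steady 6 hours (6, 6, 6, 6, 6, 6).
Feb 6 2001 11:00 PM + 6 h = Feb 7 2001 5:00 AM.
Feb 7 2001 5:00 AM + 6 h = Feb 7 2001 11:00 AM.
Feb 7 2001 11:00 AM + 6 h = Feb 7 2001 5:00 PM.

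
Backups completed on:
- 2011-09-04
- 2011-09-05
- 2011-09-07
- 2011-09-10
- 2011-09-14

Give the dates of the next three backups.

2011-09-19, 2011-09-25, 2011-10-02

Gaps: 1, 2, 3, 4 days — each gap is 1 larger than the previous one.
Next gap: 5 days. 2011-09-14 + 5 days = 2011-09-19.
Next gap: 6 days. 2011-09-19 + 6 days = 2011-09-25.
Next gap: 7 days. 2011-09-25 + 7 days = 2011-10-02.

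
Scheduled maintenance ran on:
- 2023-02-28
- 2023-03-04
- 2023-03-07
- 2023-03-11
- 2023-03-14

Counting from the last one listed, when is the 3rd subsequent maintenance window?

2023-03-25

The gap pattern 4, 3, 4, 3 repeats every 2 events.
These are the Tuesdays and Saturdays of each week.
The following Saturday is 2023-03-18.
Next Tuesday: 2023-03-21.
The following Saturday is 2023-03-25.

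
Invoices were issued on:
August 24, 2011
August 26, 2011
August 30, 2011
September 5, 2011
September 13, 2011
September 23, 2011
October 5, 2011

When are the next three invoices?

October 19, 2011; November 4, 2011; November 22, 2011

The spacing grows by 2 each time: 2, 4, 6, 8, 10, 12 days.
Next gap: 14 days. October 5, 2011 + 14 days = October 19, 2011.
Next gap: 16 days. October 19, 2011 + 16 days = November 4, 2011.
Next gap: 18 days. November 4, 2011 + 18 days = November 22, 2011.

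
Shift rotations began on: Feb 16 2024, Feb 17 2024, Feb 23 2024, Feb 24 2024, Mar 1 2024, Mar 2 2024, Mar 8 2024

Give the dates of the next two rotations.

Mar 9 2024, Mar 15 2024

The gap pattern 1, 6, 1, 6, 1, 6 repeats every 2 events.
These are the Fridays and Saturdays of each week.
The following Saturday is Mar 9 2024.
Next Friday: Mar 15 2024.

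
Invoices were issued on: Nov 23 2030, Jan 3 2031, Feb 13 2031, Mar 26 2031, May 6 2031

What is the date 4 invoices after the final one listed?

Oct 17 2031

Every event comes 41 days after the last (41, 41, 41, 41).
May 6 2031 + 41 days = Jun 16 2031.
Jun 16 2031 + 41 days = Jul 27 2031.
Jul 27 2031 + 41 days = Sep 6 2031.
Sep 6 2031 + 41 days = Oct 17 2031.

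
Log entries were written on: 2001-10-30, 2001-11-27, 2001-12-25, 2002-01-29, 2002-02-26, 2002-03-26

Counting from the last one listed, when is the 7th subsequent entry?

2002-10-29

These are Tuesdays with 28, 28, 35, 28, 28-day gaps.
Each is the final Tuesday of its month — 2001-10-30 is past the 28th, so '4th Tuesday' doesn't fit.
Last Tuesday of April 2002: 2002-04-30.
May 2002 ends with Tuesday 2002-05-28.
June 2002 ends with Tuesday 2002-06-25.
July 2002 ends with Tuesday 2002-07-30.
Last Tuesday of August 2002: 2002-08-27.
September 2002 ends with Tuesday 2002-09-24.
October 2002 ends with Tuesday 2002-10-29.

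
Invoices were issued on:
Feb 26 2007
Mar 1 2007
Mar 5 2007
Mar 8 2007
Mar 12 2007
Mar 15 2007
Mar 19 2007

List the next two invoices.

Mar 22 2007, Mar 26 2007

Every event lands on a Monday or Thursday (gaps cycle 3, 4, 3, 4, 3, 4).
So the schedule is: every Monday and Thursday.
Next Thursday: Mar 22 2007.
The following Monday is Mar 26 2007.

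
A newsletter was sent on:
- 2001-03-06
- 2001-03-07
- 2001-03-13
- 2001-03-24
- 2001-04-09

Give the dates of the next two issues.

2001-04-30, 2001-05-26

Intervals are 1, 6, 11, 16 days — an arithmetic progression with common difference 5.
Next gap: 21 days. 2001-04-09 + 21 days = 2001-04-30.
Next gap: 26 days. 2001-04-30 + 26 days = 2001-05-26.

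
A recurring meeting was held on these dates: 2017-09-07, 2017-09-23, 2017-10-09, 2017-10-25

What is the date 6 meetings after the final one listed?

2018-01-29

The spacing is 16, 16, 16 days — always 16 days.
2017-10-25 + 16 days = 2017-11-10.
2017-11-10 + 16 days = 2017-11-26.
2017-11-26 + 16 days = 2017-12-12.
2017-12-12 + 16 days = 2017-12-28.
2017-12-28 + 16 days = 2018-01-13.
2018-01-13 + 16 days = 2018-01-29.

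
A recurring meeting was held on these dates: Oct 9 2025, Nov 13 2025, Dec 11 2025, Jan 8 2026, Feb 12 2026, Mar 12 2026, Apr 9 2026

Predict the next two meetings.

May 14 2026, Jun 11 2026

These are Thursdays at 28- or 35-day spacing (35, 28, 28, 35, 28, 28).
The pattern: 2nd Thursday of the month.
May 2026 — 2nd Thursday is May 14 2026.
June 2026 — 2nd Thursday is Jun 11 2026.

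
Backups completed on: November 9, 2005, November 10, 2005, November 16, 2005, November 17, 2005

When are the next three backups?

November 23, 2005; November 24, 2005; November 30, 2005

The gap pattern 1, 6, 1 repeats every 2 events.
These are the Wednesdays and Thursdays of each week.
The following Wednesday is November 23, 2005.
The following Thursday is November 24, 2005.
The following Wednesday is November 30, 2005.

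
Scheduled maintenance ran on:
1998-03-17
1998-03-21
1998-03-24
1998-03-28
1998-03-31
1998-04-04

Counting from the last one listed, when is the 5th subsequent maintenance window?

The gap pattern 4, 3, 4, 3, 4 repeats every 2 events.
These are the Tuesdays and Saturdays of each week.
The following Tuesday is 1998-04-07.
Next Saturday: 1998-04-11.
The following Tuesday is 1998-04-14.
The following Saturday is 1998-04-18.
Next Tuesday: 1998-04-21.

1998-04-21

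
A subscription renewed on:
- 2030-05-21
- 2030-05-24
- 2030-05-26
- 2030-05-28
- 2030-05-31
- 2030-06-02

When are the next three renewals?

2030-06-04, 2030-06-07, 2030-06-09

Gaps: 3, 2, 2, 3, 2 days — not constant, but cyclic with period 3.
The events fall on every Tuesday, Friday and Sunday.
Next Tuesday: 2030-06-04.
Next Friday: 2030-06-07.
The following Sunday is 2030-06-09.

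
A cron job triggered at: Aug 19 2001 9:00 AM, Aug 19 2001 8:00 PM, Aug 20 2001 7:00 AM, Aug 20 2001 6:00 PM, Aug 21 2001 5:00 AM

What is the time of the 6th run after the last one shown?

Aug 23 2001 11:00 PM

Spacing: 11, 11, 11, 11 h — constant 11 h.
Aug 21 2001 5:00 AM + 11 h = Aug 21 2001 4:00 PM.
Aug 21 2001 4:00 PM + 11 h = Aug 22 2001 3:00 AM.
Aug 22 2001 3:00 AM + 11 h = Aug 22 2001 2:00 PM.
Aug 22 2001 2:00 PM + 11 h = Aug 23 2001 1:00 AM.
Aug 23 2001 1:00 AM + 11 h = Aug 23 2001 12:00 PM.
Aug 23 2001 12:00 PM + 11 h = Aug 23 2001 11:00 PM.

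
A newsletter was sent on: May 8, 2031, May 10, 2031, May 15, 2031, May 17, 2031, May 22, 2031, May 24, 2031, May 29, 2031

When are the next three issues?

The gap pattern 2, 5, 2, 5, 2, 5 repeats every 2 events.
These are the Thursdays and Saturdays of each week.
The following Saturday is May 31, 2031.
Next Thursday: June 5, 2031.
The following Saturday is June 7, 2031.

May 31, 2031; June 5, 2031; June 7, 2031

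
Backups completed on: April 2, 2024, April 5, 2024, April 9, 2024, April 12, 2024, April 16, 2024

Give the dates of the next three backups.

The gap pattern 3, 4, 3, 4 repeats every 2 events.
These are the Tuesdays and Fridays of each week.
The following Friday is April 19, 2024.
Next Tuesday: April 23, 2024.
Next Friday: April 26, 2024.

April 19, 2024; April 23, 2024; April 26, 2024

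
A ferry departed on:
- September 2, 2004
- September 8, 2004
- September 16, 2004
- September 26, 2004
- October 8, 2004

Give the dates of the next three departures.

October 22, 2004; November 7, 2004; November 25, 2004

Intervals are 6, 8, 10, 12 days — an arithmetic progression with common difference 2.
Next gap: 14 days. October 8, 2004 + 14 days = October 22, 2004.
Next gap: 16 days. October 22, 2004 + 16 days = November 7, 2004.
Next gap: 18 days. November 7, 2004 + 18 days = November 25, 2004.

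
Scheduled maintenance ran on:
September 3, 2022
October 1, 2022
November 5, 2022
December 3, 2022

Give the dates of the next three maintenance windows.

January 7, 2023; February 4, 2023; March 4, 2023

All dates are Saturdays, 28, 35, 28 days apart.
Specifically, the 1st Saturday of each month.
January 2023 — 1st Saturday is January 7, 2023.
1st Saturday of February 2023: February 4, 2023.
1st Saturday of March 2023: March 4, 2023.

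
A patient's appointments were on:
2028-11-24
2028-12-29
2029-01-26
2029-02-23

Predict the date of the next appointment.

Every date is a Friday; gaps 35, 28, 28 days.
Each is the last Friday of its month (at least one falls on the 29th or later, ruling out '4th Friday').
Last Friday of March 2029: 2029-03-30.

2029-03-30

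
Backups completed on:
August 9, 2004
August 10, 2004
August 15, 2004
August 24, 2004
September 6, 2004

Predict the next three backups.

Gaps: 1, 5, 9, 13 days — each gap is 4 larger than the previous one.
Next gap: 17 days. September 6, 2004 + 17 days = September 23, 2004.
Next gap: 21 days. September 23, 2004 + 21 days = October 14, 2004.
Next gap: 25 days. October 14, 2004 + 25 days = November 8, 2004.

September 23, 2004; October 14, 2004; November 8, 2004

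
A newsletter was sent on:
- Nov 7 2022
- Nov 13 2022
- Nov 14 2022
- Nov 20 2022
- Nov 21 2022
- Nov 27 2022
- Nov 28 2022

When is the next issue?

The gap pattern 6, 1, 6, 1, 6, 1 repeats every 2 events.
These are the Mondays and Sundays of each week.
Next Sunday: Dec 4 2022.

Dec 4 2022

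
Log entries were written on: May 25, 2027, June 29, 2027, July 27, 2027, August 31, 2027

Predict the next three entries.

September 28, 2027; October 26, 2027; November 30, 2027

These are Tuesdays with 35, 28, 35-day gaps.
Each is the final Tuesday of its month — June 29, 2027 is past the 28th, so '4th Tuesday' doesn't fit.
September 2027 ends with Tuesday September 28, 2027.
October 2027 ends with Tuesday October 26, 2027.
Last Tuesday of November 2027: November 30, 2027.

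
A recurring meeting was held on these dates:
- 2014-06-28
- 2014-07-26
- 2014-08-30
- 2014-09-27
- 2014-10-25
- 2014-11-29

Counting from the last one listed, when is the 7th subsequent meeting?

2015-06-27

Every date is a Saturday; gaps 28, 35, 28, 28, 35 days.
Each is the last Saturday of its month (at least one falls on the 29th or later, ruling out '4th Saturday').
Last Saturday of December 2014: 2014-12-27.
Last Saturday of January 2015: 2015-01-31.
February 2015 ends with Saturday 2015-02-28.
Last Saturday of March 2015: 2015-03-28.
Last Saturday of April 2015: 2015-04-25.
Last Saturday of May 2015: 2015-05-30.
June 2015 ends with Saturday 2015-06-27.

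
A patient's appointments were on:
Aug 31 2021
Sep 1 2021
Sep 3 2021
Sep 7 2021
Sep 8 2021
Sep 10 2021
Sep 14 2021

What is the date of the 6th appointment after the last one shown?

The gap pattern 1, 2, 4, 1, 2, 4 repeats every 3 events.
These are the Tuesdays, Wednesdays and Fridays of each week.
Next Wednesday: Sep 15 2021.
Next Friday: Sep 17 2021.
Next Tuesday: Sep 21 2021.
The following Wednesday is Sep 22 2021.
Next Friday: Sep 24 2021.
Next Tuesday: Sep 28 2021.

Sep 28 2021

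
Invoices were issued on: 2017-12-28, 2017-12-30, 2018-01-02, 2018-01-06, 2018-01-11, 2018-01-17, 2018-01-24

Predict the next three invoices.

2018-02-01, 2018-02-10, 2018-02-20

Intervals are 2, 3, 4, 5, 6, 7 days — an arithmetic progression with common difference 1.
Next gap: 8 days. 2018-01-24 + 8 days = 2018-02-01.
Next gap: 9 days. 2018-02-01 + 9 days = 2018-02-10.
Next gap: 10 days. 2018-02-10 + 10 days = 2018-02-20.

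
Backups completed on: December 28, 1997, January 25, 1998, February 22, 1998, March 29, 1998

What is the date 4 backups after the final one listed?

July 26, 1998

All Sundays; the gaps (28, 28, 35) vary with month length.
This is the last Sunday of each month.
April 1998 ends with Sunday April 26, 1998.
Last Sunday of May 1998: May 31, 1998.
June 1998 ends with Sunday June 28, 1998.
Last Sunday of July 1998: July 26, 1998.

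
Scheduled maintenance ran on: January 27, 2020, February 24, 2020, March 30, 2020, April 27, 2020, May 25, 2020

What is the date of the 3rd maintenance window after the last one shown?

August 31, 2020

All Mondays; the gaps (28, 35, 28, 28) vary with month length.
This is the last Monday of each month.
June 2020 ends with Monday June 29, 2020.
July 2020 ends with Monday July 27, 2020.
Last Monday of August 2020: August 31, 2020.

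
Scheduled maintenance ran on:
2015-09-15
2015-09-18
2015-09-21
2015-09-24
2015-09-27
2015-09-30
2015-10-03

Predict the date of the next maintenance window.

Every event comes 3 days after the last (3, 3, 3, 3, 3, 3).
2015-10-03 + 3 days = 2015-10-06.

2015-10-06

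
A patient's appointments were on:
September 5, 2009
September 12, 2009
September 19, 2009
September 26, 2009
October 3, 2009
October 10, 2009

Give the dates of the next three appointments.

The spacing is 7, 7, 7, 7, 7 days — always 7 days.
October 10, 2009 + 7 days = October 17, 2009.
October 17, 2009 + 7 days = October 24, 2009.
October 24, 2009 + 7 days = October 31, 2009.

October 17, 2009; October 24, 2009; October 31, 2009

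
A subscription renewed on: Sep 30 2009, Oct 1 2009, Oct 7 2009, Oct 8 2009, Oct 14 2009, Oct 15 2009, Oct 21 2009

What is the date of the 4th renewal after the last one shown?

Nov 4 2009

Gaps: 1, 6, 1, 6, 1, 6 days — not constant, but cyclic with period 2.
The events fall on every Wednesday and Thursday.
Next Thursday: Oct 22 2009.
Next Wednesday: Oct 28 2009.
Next Thursday: Oct 29 2009.
The following Wednesday is Nov 4 2009.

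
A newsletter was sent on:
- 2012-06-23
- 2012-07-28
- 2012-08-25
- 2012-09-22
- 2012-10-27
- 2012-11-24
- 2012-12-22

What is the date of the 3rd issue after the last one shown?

2013-03-23

These are Saturdays at 28- or 35-day spacing (35, 28, 28, 35, 28, 28).
The pattern: 4th Saturday of the month.
4th Saturday of January 2013: 2013-01-26.
4th Saturday of February 2013: 2013-02-23.
4th Saturday of March 2013: 2013-03-23.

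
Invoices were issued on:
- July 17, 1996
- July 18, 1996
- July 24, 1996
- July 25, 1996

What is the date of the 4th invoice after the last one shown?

Gaps: 1, 6, 1 days — not constant, but cyclic with period 2.
The events fall on every Wednesday and Thursday.
Next Wednesday: July 31, 1996.
Next Thursday: August 1, 1996.
The following Wednesday is August 7, 1996.
The following Thursday is August 8, 1996.

August 8, 1996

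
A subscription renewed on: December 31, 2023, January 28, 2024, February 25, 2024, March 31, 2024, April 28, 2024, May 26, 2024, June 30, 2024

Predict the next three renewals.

July 28, 2024; August 25, 2024; September 29, 2024

These are Sundays with 28, 28, 35, 28, 28, 35-day gaps.
Each is the final Sunday of its month — December 31, 2023 is past the 28th, so '4th Sunday' doesn't fit.
July 2024 ends with Sunday July 28, 2024.
August 2024 ends with Sunday August 25, 2024.
September 2024 ends with Sunday September 29, 2024.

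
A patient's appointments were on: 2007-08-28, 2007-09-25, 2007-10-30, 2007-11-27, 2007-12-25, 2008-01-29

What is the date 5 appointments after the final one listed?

2008-06-24

These are Tuesdays with 28, 35, 28, 28, 35-day gaps.
Each is the final Tuesday of its month — 2007-10-30 is past the 28th, so '4th Tuesday' doesn't fit.
Last Tuesday of February 2008: 2008-02-26.
March 2008 ends with Tuesday 2008-03-25.
Last Tuesday of April 2008: 2008-04-29.
Last Tuesday of May 2008: 2008-05-27.
June 2008 ends with Tuesday 2008-06-24.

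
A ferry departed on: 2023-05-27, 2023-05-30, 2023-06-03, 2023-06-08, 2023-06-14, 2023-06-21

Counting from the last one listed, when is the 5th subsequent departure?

2023-08-10

Intervals are 3, 4, 5, 6, 7 days — an arithmetic progression with common difference 1.
Next gap: 8 days. 2023-06-21 + 8 days = 2023-06-29.
Next gap: 9 days. 2023-06-29 + 9 days = 2023-07-08.
Next gap: 10 days. 2023-07-08 + 10 days = 2023-07-18.
Next gap: 11 days. 2023-07-18 + 11 days = 2023-07-29.
Next gap: 12 days. 2023-07-29 + 12 days = 2023-08-10.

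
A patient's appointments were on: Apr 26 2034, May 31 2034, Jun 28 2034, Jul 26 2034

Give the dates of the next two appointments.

Aug 30 2034, Sep 27 2034

These are Wednesdays with 35, 28, 28-day gaps.
Each is the final Wednesday of its month — May 31 2034 is past the 28th, so '4th Wednesday' doesn't fit.
Last Wednesday of August 2034: Aug 30 2034.
September 2034 ends with Wednesday Sep 27 2034.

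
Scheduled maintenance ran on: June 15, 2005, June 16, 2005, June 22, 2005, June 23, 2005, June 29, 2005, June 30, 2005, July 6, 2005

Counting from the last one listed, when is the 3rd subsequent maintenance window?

July 14, 2005

Every event lands on a Wednesday or Thursday (gaps cycle 1, 6, 1, 6, 1, 6).
So the schedule is: every Wednesday and Thursday.
The following Thursday is July 7, 2005.
The following Wednesday is July 13, 2005.
The following Thursday is July 14, 2005.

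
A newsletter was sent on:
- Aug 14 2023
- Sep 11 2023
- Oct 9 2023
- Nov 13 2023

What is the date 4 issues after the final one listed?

Mar 11 2024

These are Mondays at 28- or 35-day spacing (28, 28, 35).
The pattern: 2nd Monday of the month.
2nd Monday of December 2023: Dec 11 2023.
2nd Monday of January 2024: Jan 8 2024.
2nd Monday of February 2024: Feb 12 2024.
2nd Monday of March 2024: Mar 11 2024.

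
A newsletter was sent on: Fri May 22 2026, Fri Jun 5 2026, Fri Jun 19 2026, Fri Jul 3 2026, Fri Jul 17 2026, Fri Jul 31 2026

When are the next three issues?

Fri Aug 14 2026, Fri Aug 28 2026, Fri Sep 11 2026

The spacing is 14, 14, 14, 14, 14 days — always 14 days.
Fri Jul 31 2026 + 14 days = Fri Aug 14 2026.
Fri Aug 14 2026 + 14 days = Fri Aug 28 2026.
Fri Aug 28 2026 + 14 days = Fri Sep 11 2026.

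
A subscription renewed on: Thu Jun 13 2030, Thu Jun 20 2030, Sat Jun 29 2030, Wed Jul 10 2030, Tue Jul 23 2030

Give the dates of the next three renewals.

Gaps: 7, 9, 11, 13 days — each gap is 2 larger than the previous one.
Next gap: 15 days. Tue Jul 23 2030 + 15 days = Wed Aug 7 2030.
Next gap: 17 days. Wed Aug 7 2030 + 17 days = Sat Aug 24 2030.
Next gap: 19 days. Sat Aug 24 2030 + 19 days = Thu Sep 12 2030.

Wed Aug 7 2030, Sat Aug 24 2030, Thu Sep 12 2030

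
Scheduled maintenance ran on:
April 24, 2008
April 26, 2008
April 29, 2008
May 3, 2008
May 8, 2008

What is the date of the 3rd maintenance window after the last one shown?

Intervals are 2, 3, 4, 5 days — an arithmetic progression with common difference 1.
Next gap: 6 days. May 8, 2008 + 6 days = May 14, 2008.
Next gap: 7 days. May 14, 2008 + 7 days = May 21, 2008.
Next gap: 8 days. May 21, 2008 + 8 days = May 29, 2008.

May 29, 2008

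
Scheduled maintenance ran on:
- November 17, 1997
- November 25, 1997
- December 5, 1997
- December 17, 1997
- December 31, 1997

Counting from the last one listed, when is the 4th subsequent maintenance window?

March 17, 1998

Gaps: 8, 10, 12, 14 days — each gap is 2 larger than the previous one.
Next gap: 16 days. December 31, 1997 + 16 days = January 16, 1998.
Next gap: 18 days. January 16, 1998 + 18 days = February 3, 1998.
Next gap: 20 days. February 3, 1998 + 20 days = February 23, 1998.
Next gap: 22 days. February 23, 1998 + 22 days = March 17, 1998.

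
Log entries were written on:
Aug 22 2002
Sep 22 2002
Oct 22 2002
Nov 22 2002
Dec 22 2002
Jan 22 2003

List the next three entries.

Feb 22 2003, Mar 22 2003, Apr 22 2003

Gaps: 31, 30, 31, 30, 31 days — not constant. Every event is on the 22nd of the month.
Pattern: the 22nd of each month.
February 2003: Feb 22 2003.
March 2003: Mar 22 2003.
Next: April 2003 → Apr 22 2003.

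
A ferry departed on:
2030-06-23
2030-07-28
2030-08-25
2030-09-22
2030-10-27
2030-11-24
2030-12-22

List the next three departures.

Gaps: 35, 28, 28, 35, 28, 28 days — a mix of 28 and 35. Every date is a Sunday.
Each is the 4th Sunday of its month.
4th Sunday of January 2031: 2031-01-26.
February 2031 — 4th Sunday is 2031-02-23.
March 2031 — 4th Sunday is 2031-03-23.

2031-01-26, 2031-02-23, 2031-03-23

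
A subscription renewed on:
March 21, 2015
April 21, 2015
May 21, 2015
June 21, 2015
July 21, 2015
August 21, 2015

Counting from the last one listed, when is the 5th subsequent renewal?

January 21, 2016

Each date is the 21st; the gaps (31, 30, 31, 30, 31) track the month lengths.
The rule is the 21st of each month.
September 2015: September 21, 2015.
October 2015: October 21, 2015.
November 2015: November 21, 2015.
Next: December 2015 → December 21, 2015.
January 2016: January 21, 2016.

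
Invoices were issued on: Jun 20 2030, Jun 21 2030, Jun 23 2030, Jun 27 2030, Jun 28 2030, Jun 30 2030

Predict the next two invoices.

Every event lands on a Thursday or Friday or Sunday (gaps cycle 1, 2, 4, 1, 2).
So the schedule is: every Thursday, Friday and Sunday.
Next Thursday: Jul 4 2030.
Next Friday: Jul 5 2030.

Jul 4 2030, Jul 5 2030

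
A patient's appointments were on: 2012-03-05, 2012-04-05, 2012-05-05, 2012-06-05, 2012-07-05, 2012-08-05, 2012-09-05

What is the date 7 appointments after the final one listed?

2013-04-05

Each date is the 5th; the gaps (31, 30, 31, 30, 31, 31) track the month lengths.
The rule is the 5th of each month.
October 2012: 2012-10-05.
November 2012: 2012-11-05.
December 2012: 2012-12-05.
Next: January 2013 → 2013-01-05.
February 2013: 2013-02-05.
March 2013: 2013-03-05.
Next: April 2013 → 2013-04-05.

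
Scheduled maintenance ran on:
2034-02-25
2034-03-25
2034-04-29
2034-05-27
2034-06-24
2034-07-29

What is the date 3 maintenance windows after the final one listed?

2034-10-28

These are Saturdays with 28, 35, 28, 28, 35-day gaps.
Each is the final Saturday of its month — 2034-04-29 is past the 28th, so '4th Saturday' doesn't fit.
August 2034 ends with Saturday 2034-08-26.
Last Saturday of September 2034: 2034-09-30.
October 2034 ends with Saturday 2034-10-28.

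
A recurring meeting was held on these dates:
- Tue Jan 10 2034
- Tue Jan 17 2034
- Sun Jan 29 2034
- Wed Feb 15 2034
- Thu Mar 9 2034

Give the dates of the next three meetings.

Wed Apr 5 2034, Sun May 7 2034, Tue Jun 13 2034

Intervals are 7, 12, 17, 22 days — an arithmetic progression with common difference 5.
Next gap: 27 days. Thu Mar 9 2034 + 27 days = Wed Apr 5 2034.
Next gap: 32 days. Wed Apr 5 2034 + 32 days = Sun May 7 2034.
Next gap: 37 days. Sun May 7 2034 + 37 days = Tue Jun 13 2034.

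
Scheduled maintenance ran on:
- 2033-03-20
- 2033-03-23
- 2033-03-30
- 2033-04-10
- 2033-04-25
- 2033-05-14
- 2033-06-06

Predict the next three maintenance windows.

2033-07-03, 2033-08-03, 2033-09-07

Gaps: 3, 7, 11, 15, 19, 23 days — each gap is 4 larger than the previous one.
Next gap: 27 days. 2033-06-06 + 27 days = 2033-07-03.
Next gap: 31 days. 2033-07-03 + 31 days = 2033-08-03.
Next gap: 35 days. 2033-08-03 + 35 days = 2033-09-07.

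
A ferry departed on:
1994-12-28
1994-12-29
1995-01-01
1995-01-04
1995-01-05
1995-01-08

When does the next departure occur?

Every event lands on a Wednesday or Thursday or Sunday (gaps cycle 1, 3, 3, 1, 3).
So the schedule is: every Wednesday, Thursday and Sunday.
The following Wednesday is 1995-01-11.

1995-01-11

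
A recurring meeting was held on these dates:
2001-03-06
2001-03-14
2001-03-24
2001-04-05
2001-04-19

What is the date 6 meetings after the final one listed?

The spacing grows by 2 each time: 8, 10, 12, 14 days.
Next gap: 16 days. 2001-04-19 + 16 days = 2001-05-05.
Next gap: 18 days. 2001-05-05 + 18 days = 2001-05-23.
Next gap: 20 days. 2001-05-23 + 20 days = 2001-06-12.
Next gap: 22 days. 2001-06-12 + 22 days = 2001-07-04.
Next gap: 24 days. 2001-07-04 + 24 days = 2001-07-28.
Next gap: 26 days. 2001-07-28 + 26 days = 2001-08-23.

2001-08-23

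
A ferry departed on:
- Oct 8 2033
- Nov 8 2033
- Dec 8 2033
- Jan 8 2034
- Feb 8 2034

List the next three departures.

Mar 8 2034, Apr 8 2034, May 8 2034

The day-of-month is always 8 (31, 30, 31, 31 days between events).
So this recurs on the 8th of each month.
March 2034: Mar 8 2034.
April 2034: Apr 8 2034.
May 2034: May 8 2034.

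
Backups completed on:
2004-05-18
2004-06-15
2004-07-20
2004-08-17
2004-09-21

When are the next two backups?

Gaps: 28, 35, 28, 35 days — a mix of 28 and 35. Every date is a Tuesday.
Each is the 3rd Tuesday of its month.
3rd Tuesday of October 2004: 2004-10-19.
3rd Tuesday of November 2004: 2004-11-16.

2004-10-19, 2004-11-16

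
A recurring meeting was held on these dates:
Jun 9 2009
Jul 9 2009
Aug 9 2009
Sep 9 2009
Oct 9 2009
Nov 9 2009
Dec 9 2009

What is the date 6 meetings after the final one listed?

Jun 9 2010

Gaps: 30, 31, 31, 30, 31, 30 days — not constant. Every event is on the 9th of the month.
Pattern: the 9th of each month.
January 2010: Jan 9 2010.
February 2010: Feb 9 2010.
March 2010: Mar 9 2010.
April 2010: Apr 9 2010.
May 2010: May 9 2010.
Next: June 2010 → Jun 9 2010.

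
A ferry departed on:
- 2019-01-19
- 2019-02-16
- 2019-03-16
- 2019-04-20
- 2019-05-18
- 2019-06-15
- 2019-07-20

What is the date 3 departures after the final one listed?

2019-10-19

Gaps: 28, 28, 35, 28, 28, 35 days — a mix of 28 and 35. Every date is a Saturday.
Each is the 3rd Saturday of its month.
August 2019 — 3rd Saturday is 2019-08-17.
September 2019 — 3rd Saturday is 2019-09-21.
October 2019 — 3rd Saturday is 2019-10-19.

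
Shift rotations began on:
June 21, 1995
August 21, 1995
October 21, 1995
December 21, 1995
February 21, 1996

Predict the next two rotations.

April 21, 1996; June 21, 1996

The day-of-month is always 21 (61, 61, 61, 62 days between events).
So this recurs on the 21st of every 2 months.
April 1996: April 21, 1996.
June 1996: June 21, 1996.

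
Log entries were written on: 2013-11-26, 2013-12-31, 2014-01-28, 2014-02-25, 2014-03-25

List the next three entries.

2014-04-29, 2014-05-27, 2014-06-24

Every date is a Tuesday; gaps 35, 28, 28, 28 days.
Each is the last Tuesday of its month (at least one falls on the 29th or later, ruling out '4th Tuesday').
Last Tuesday of April 2014: 2014-04-29.
May 2014 ends with Tuesday 2014-05-27.
June 2014 ends with Tuesday 2014-06-24.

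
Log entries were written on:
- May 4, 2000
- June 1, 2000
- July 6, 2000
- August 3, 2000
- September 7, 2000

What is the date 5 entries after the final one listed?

February 1, 2001

Gaps: 28, 35, 28, 35 days — a mix of 28 and 35. Every date is a Thursday.
Each is the 1st Thursday of its month.
1st Thursday of October 2000: October 5, 2000.
November 2000 — 1st Thursday is November 2, 2000.
December 2000 — 1st Thursday is December 7, 2000.
January 2001 — 1st Thursday is January 4, 2001.
February 2001 — 1st Thursday is February 1, 2001.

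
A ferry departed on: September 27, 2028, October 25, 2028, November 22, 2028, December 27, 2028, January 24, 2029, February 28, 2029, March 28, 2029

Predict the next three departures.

All dates are Wednesdays, 28, 28, 35, 28, 35, 28 days apart.
Specifically, the 4th Wednesday of each month.
4th Wednesday of April 2029: April 25, 2029.
4th Wednesday of May 2029: May 23, 2029.
4th Wednesday of June 2029: June 27, 2029.

April 25, 2029; May 23, 2029; June 27, 2029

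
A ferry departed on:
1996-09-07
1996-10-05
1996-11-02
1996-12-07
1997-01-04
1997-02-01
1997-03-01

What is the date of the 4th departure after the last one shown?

1997-07-05

These are Saturdays at 28- or 35-day spacing (28, 28, 35, 28, 28, 28).
The pattern: 1st Saturday of the month.
April 1997 — 1st Saturday is 1997-04-05.
1st Saturday of May 1997: 1997-05-03.
June 1997 — 1st Saturday is 1997-06-07.
1st Saturday of July 1997: 1997-07-05.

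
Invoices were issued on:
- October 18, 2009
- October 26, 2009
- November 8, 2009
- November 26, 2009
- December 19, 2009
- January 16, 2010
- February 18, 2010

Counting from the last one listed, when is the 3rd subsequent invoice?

June 27, 2010

The spacing grows by 5 each time: 8, 13, 18, 23, 28, 33 days.
Next gap: 38 days. February 18, 2010 + 38 days = March 28, 2010.
Next gap: 43 days. March 28, 2010 + 43 days = May 10, 2010.
Next gap: 48 days. May 10, 2010 + 48 days = June 27, 2010.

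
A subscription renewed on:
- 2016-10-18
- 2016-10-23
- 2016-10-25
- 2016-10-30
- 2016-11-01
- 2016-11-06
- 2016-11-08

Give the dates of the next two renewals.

2016-11-13, 2016-11-15

The gap pattern 5, 2, 5, 2, 5, 2 repeats every 2 events.
These are the Tuesdays and Sundays of each week.
The following Sunday is 2016-11-13.
Next Tuesday: 2016-11-15.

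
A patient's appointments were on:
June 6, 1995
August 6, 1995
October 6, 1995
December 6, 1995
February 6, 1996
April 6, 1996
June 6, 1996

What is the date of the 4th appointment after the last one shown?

February 6, 1997

The day-of-month is always 6 (61, 61, 61, 62, 60, 61 days between events).
So this recurs on the 6th of every 2 months.
Next: August 1996 → August 6, 1996.
October 1996: October 6, 1996.
Next: December 1996 → December 6, 1996.
February 1997: February 6, 1997.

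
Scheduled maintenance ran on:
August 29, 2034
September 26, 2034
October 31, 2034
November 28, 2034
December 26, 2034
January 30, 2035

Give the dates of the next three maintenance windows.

All Tuesdays; the gaps (28, 35, 28, 28, 35) vary with month length.
This is the last Tuesday of each month.
Last Tuesday of February 2035: February 27, 2035.
Last Tuesday of March 2035: March 27, 2035.
Last Tuesday of April 2035: April 24, 2035.

February 27, 2035; March 27, 2035; April 24, 2035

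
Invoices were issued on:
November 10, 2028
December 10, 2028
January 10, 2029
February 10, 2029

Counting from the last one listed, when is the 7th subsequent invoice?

The day-of-month is always 10 (30, 31, 31 days between events).
So this recurs on the 10th of each month.
Next: March 2029 → March 10, 2029.
Next: April 2029 → April 10, 2029.
May 2029: May 10, 2029.
Next: June 2029 → June 10, 2029.
July 2029: July 10, 2029.
Next: August 2029 → August 10, 2029.
September 2029: September 10, 2029.

September 10, 2029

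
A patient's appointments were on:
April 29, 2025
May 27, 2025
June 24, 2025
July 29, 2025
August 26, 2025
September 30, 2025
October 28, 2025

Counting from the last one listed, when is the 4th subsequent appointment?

Every date is a Tuesday; gaps 28, 28, 35, 28, 35, 28 days.
Each is the last Tuesday of its month (at least one falls on the 29th or later, ruling out '4th Tuesday').
November 2025 ends with Tuesday November 25, 2025.
December 2025 ends with Tuesday December 30, 2025.
Last Tuesday of January 2026: January 27, 2026.
February 2026 ends with Tuesday February 24, 2026.

February 24, 2026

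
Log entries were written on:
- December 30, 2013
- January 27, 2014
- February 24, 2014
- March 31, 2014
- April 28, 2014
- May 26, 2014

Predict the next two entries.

June 30, 2014; July 28, 2014

Every date is a Monday; gaps 28, 28, 35, 28, 28 days.
Each is the last Monday of its month (at least one falls on the 29th or later, ruling out '4th Monday').
Last Monday of June 2014: June 30, 2014.
July 2014 ends with Monday July 28, 2014.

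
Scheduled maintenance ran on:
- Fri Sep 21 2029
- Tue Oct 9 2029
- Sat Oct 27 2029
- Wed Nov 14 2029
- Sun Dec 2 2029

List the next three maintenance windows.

The spacing is 18, 18, 18, 18 days — always 18 days.
Sun Dec 2 2029 + 18 days = Thu Dec 20 2029.
Thu Dec 20 2029 + 18 days = Mon Jan 7 2030.
Mon Jan 7 2030 + 18 days = Fri Jan 25 2030.

Thu Dec 20 2029, Mon Jan 7 2030, Fri Jan 25 2030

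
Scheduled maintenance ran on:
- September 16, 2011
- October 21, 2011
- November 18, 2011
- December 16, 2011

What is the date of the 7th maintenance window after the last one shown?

July 20, 2012

All dates are Fridays, 35, 28, 28 days apart.
Specifically, the 3rd Friday of each month.
3rd Friday of January 2012: January 20, 2012.
3rd Friday of February 2012: February 17, 2012.
3rd Friday of March 2012: March 16, 2012.
3rd Friday of April 2012: April 20, 2012.
May 2012 — 3rd Friday is May 18, 2012.
June 2012 — 3rd Friday is June 15, 2012.
3rd Friday of July 2012: July 20, 2012.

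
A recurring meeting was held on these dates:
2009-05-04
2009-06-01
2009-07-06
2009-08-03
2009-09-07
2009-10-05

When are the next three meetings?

2009-11-02, 2009-12-07, 2010-01-04

All dates are Mondays, 28, 35, 28, 35, 28 days apart.
Specifically, the 1st Monday of each month.
November 2009 — 1st Monday is 2009-11-02.
1st Monday of December 2009: 2009-12-07.
1st Monday of January 2010: 2010-01-04.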